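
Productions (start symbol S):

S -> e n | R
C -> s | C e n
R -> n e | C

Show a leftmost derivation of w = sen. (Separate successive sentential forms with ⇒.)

S ⇒ R ⇒ C ⇒ Cen ⇒ sen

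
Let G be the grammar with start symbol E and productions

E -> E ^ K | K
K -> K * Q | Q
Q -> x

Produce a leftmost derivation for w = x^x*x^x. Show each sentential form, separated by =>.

E => E^K   [E -> E ^ K]
E^K => E^K^K   [E -> E ^ K]
E^K^K => K^K^K   [E -> K]
K^K^K => Q^K^K   [K -> Q]
Q^K^K => x^K^K   [Q -> x]
x^K^K => x^K*Q^K   [K -> K * Q]
x^K*Q^K => x^Q*Q^K   [K -> Q]
x^Q*Q^K => x^x*Q^K   [Q -> x]
x^x*Q^K => x^x*x^K   [Q -> x]
x^x*x^K => x^x*x^Q   [K -> Q]
x^x*x^Q => x^x*x^x   [Q -> x]

E=>E^K=>E^K^K=>K^K^K=>Q^K^K=>x^K^K=>x^K*Q^K=>x^Q*Q^K=>x^x*Q^K=>x^x*x^K=>x^x*x^Q=>x^x*x^x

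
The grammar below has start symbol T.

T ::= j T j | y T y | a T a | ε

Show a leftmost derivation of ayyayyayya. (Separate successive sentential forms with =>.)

T => aTa => ayTya => ayyTyya => ayyaTayya => ayyayTyayya => ayyayyayya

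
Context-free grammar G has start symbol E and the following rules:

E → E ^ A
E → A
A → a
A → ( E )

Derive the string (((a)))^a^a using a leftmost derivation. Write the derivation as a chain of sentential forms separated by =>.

E => E^A => E^A^A => A^A^A => (E)^A^A => (A)^A^A => ((E))^A^A => ((A))^A^A => (((E)))^A^A => (((A)))^A^A => (((a)))^A^A => (((a)))^a^A => (((a)))^a^a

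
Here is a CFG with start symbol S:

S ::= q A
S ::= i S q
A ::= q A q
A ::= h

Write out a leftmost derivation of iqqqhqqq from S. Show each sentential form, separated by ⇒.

S ⇒ iSq ⇒ iqAq ⇒ iqqAqq ⇒ iqqqAqqq ⇒ iqqqhqqq

S ⇒ iSq   [S ::= i S q]
iSq ⇒ iqAq   [S ::= q A]
iqAq ⇒ iqqAqq   [A ::= q A q]
iqqAqq ⇒ iqqqAqqq   [A ::= q A q]
iqqqAqqq ⇒ iqqqhqqq   [A ::= h]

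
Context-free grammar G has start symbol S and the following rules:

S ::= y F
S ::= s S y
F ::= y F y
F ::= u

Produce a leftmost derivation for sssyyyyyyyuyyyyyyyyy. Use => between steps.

S => sSy   [S ::= s S y]
sSy => ssSyy   [S ::= s S y]
ssSyy => sssSyyy   [S ::= s S y]
sssSyyy => sssyFyyy   [S ::= y F]
sssyFyyy => sssyyFyyyy   [F ::= y F y]
sssyyFyyyy => sssyyyFyyyyy   [F ::= y F y]
sssyyyFyyyyy => sssyyyyFyyyyyy   [F ::= y F y]
sssyyyyFyyyyyy => sssyyyyyFyyyyyyy   [F ::= y F y]
sssyyyyyFyyyyyyy => sssyyyyyyFyyyyyyyy   [F ::= y F y]
sssyyyyyyFyyyyyyyy => sssyyyyyyyFyyyyyyyyy   [F ::= y F y]
sssyyyyyyyFyyyyyyyyy => sssyyyyyyyuyyyyyyyyy   [F ::= u]

S => sSy => ssSyy => sssSyyy => sssyFyyy => sssyyFyyyy => sssyyyFyyyyy => sssyyyyFyyyyyy => sssyyyyyFyyyyyyy => sssyyyyyyFyyyyyyyy => sssyyyyyyyFyyyyyyyyy => sssyyyyyyyuyyyyyyyyy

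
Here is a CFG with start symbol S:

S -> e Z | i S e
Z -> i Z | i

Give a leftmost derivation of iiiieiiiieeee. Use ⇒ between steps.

S ⇒ iSe ⇒ iiSee ⇒ iiiSeee ⇒ iiiiSeeee ⇒ iiiieZeeee ⇒ iiiieiZeeee ⇒ iiiieiiZeeee ⇒ iiiieiiiZeeee ⇒ iiiieiiiieeee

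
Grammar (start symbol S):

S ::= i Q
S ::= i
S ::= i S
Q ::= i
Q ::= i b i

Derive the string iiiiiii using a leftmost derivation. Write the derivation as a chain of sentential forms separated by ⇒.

S ⇒ iS ⇒ iiS ⇒ iiiS ⇒ iiiiS ⇒ iiiiiS ⇒ iiiiiiS ⇒ iiiiiii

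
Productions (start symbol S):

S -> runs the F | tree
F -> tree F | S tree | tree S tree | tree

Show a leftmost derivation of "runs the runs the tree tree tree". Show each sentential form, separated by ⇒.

S ⇒ runs the F ⇒ runs the S tree ⇒ runs the runs the F tree ⇒ runs the runs the tree F tree ⇒ runs the runs the tree tree tree

S ⇒ runs the F   [S -> runs the F]
runs the F ⇒ runs the S tree   [F -> S tree]
runs the S tree ⇒ runs the runs the F tree   [S -> runs the F]
runs the runs the F tree ⇒ runs the runs the tree F tree   [F -> tree F]
runs the runs the tree F tree ⇒ runs the runs the tree tree tree   [F -> tree]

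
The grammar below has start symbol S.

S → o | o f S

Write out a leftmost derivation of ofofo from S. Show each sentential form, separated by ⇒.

S ⇒ ofS ⇒ ofofS ⇒ ofofo

S ⇒ ofS   [S → o f S]
ofS ⇒ ofofS   [S → o f S]
ofofS ⇒ ofofo   [S → o]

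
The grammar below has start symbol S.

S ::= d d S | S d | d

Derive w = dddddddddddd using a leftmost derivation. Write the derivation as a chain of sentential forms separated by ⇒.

S ⇒ ddS   [S ::= d d S]
ddS ⇒ ddSd   [S ::= S d]
ddSd ⇒ ddSdd   [S ::= S d]
ddSdd ⇒ ddSddd   [S ::= S d]
ddSddd ⇒ ddddSddd   [S ::= d d S]
ddddSddd ⇒ ddddddSddd   [S ::= d d S]
ddddddSddd ⇒ ddddddddSddd   [S ::= d d S]
ddddddddSddd ⇒ dddddddddddd   [S ::= d]

S ⇒ ddS ⇒ ddSd ⇒ ddSdd ⇒ ddSddd ⇒ ddddSddd ⇒ ddddddSddd ⇒ ddddddddSddd ⇒ dddddddddddd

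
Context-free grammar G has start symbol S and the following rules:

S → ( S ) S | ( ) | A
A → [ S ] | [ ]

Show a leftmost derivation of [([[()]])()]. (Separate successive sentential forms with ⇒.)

S ⇒ A ⇒ [S] ⇒ [(S)S] ⇒ [(A)S] ⇒ [([S])S] ⇒ [([A])S] ⇒ [([[S]])S] ⇒ [([[()]])S] ⇒ [([[()]])()]

S ⇒ A   [S → A]
A ⇒ [S]   [A → [ S ]]
[S] ⇒ [(S)S]   [S → ( S ) S]
[(S)S] ⇒ [(A)S]   [S → A]
[(A)S] ⇒ [([S])S]   [A → [ S ]]
[([S])S] ⇒ [([A])S]   [S → A]
[([A])S] ⇒ [([[S]])S]   [A → [ S ]]
[([[S]])S] ⇒ [([[()]])S]   [S → ( )]
[([[()]])S] ⇒ [([[()]])()]   [S → ( )]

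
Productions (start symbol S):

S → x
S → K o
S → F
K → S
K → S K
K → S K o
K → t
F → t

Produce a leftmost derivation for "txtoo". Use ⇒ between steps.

S ⇒ Ko   [S → K o]
Ko ⇒ SKo   [K → S K]
SKo ⇒ FKo   [S → F]
FKo ⇒ tKo   [F → t]
tKo ⇒ tSKoo   [K → S K o]
tSKoo ⇒ txKoo   [S → x]
txKoo ⇒ txSoo   [K → S]
txSoo ⇒ txFoo   [S → F]
txFoo ⇒ txtoo   [F → t]

S ⇒ Ko ⇒ SKo ⇒ FKo ⇒ tKo ⇒ tSKoo ⇒ txKoo ⇒ txSoo ⇒ txFoo ⇒ txtoo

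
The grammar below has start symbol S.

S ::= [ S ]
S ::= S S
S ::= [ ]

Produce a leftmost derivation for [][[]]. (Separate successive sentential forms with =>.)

S => SS   [S ::= S S]
SS => []S   [S ::= [ ]]
[]S => [][S]   [S ::= [ S ]]
[][S] => [][[]]   [S ::= [ ]]

S=>SS=>[]S=>[][S]=>[][[]]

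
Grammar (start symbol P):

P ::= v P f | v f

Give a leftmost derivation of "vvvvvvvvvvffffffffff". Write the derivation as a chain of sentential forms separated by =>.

P => vPf   [P ::= v P f]
vPf => vvPff   [P ::= v P f]
vvPff => vvvPfff   [P ::= v P f]
vvvPfff => vvvvPffff   [P ::= v P f]
vvvvPffff => vvvvvPfffff   [P ::= v P f]
vvvvvPfffff => vvvvvvPffffff   [P ::= v P f]
vvvvvvPffffff => vvvvvvvPfffffff   [P ::= v P f]
vvvvvvvPfffffff => vvvvvvvvPffffffff   [P ::= v P f]
vvvvvvvvPffffffff => vvvvvvvvvPfffffffff   [P ::= v P f]
vvvvvvvvvPfffffffff => vvvvvvvvvvffffffffff   [P ::= v f]

P => vPf => vvPff => vvvPfff => vvvvPffff => vvvvvPfffff => vvvvvvPffffff => vvvvvvvPfffffff => vvvvvvvvPffffffff => vvvvvvvvvPfffffffff => vvvvvvvvvvffffffffff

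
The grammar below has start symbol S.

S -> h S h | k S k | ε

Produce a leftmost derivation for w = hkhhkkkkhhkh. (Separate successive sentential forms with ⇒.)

S ⇒ hSh ⇒ hkSkh ⇒ hkhShkh ⇒ hkhhShhkh ⇒ hkhhkSkhhkh ⇒ hkhhkkSkkhhkh ⇒ hkhhkkkkhhkh

S ⇒ hSh   [S -> h S h]
hSh ⇒ hkSkh   [S -> k S k]
hkSkh ⇒ hkhShkh   [S -> h S h]
hkhShkh ⇒ hkhhShhkh   [S -> h S h]
hkhhShhkh ⇒ hkhhkSkhhkh   [S -> k S k]
hkhhkSkhhkh ⇒ hkhhkkSkkhhkh   [S -> k S k]
hkhhkkSkkhhkh ⇒ hkhhkkkkhhkh   [S -> ε]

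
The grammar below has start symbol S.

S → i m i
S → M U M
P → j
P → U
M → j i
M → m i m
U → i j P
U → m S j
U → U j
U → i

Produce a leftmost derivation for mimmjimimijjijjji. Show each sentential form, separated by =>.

S => MUM   [S → M U M]
MUM => mimUM   [M → m i m]
mimUM => mimUjM   [U → U j]
mimUjM => mimmSjjM   [U → m S j]
mimmSjjM => mimmMUMjjM   [S → M U M]
mimmMUMjjM => mimmjiUMjjM   [M → j i]
mimmjiUMjjM => mimmjimSjMjjM   [U → m S j]
mimmjimSjMjjM => mimmjimimijMjjM   [S → i m i]
mimmjimimijMjjM => mimmjimimijjijjM   [M → j i]
mimmjimimijjijjM => mimmjimimijjijjji   [M → j i]

S => MUM => mimUM => mimUjM => mimmSjjM => mimmMUMjjM => mimmjiUMjjM => mimmjimSjMjjM => mimmjimimijMjjM => mimmjimimijjijjM => mimmjimimijjijjji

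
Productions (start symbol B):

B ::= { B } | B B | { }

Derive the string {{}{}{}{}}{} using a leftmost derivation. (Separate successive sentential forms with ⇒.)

B ⇒ BB ⇒ {B}B ⇒ {BB}B ⇒ {BBB}B ⇒ {BBBB}B ⇒ {{}BBB}B ⇒ {{}{}BB}B ⇒ {{}{}{}B}B ⇒ {{}{}{}{}}B ⇒ {{}{}{}{}}{}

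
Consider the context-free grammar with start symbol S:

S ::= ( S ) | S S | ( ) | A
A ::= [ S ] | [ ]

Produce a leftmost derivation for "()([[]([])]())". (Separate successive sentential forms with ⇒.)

S ⇒ SS   [S ::= S S]
SS ⇒ ()S   [S ::= ( )]
()S ⇒ ()(S)   [S ::= ( S )]
()(S) ⇒ ()(SS)   [S ::= S S]
()(SS) ⇒ ()(AS)   [S ::= A]
()(AS) ⇒ ()([S]S)   [A ::= [ S ]]
()([S]S) ⇒ ()([SS]S)   [S ::= S S]
()([SS]S) ⇒ ()([AS]S)   [S ::= A]
()([AS]S) ⇒ ()([[]S]S)   [A ::= [ ]]
()([[]S]S) ⇒ ()([[](S)]S)   [S ::= ( S )]
()([[](S)]S) ⇒ ()([[](A)]S)   [S ::= A]
()([[](A)]S) ⇒ ()([[]([])]S)   [A ::= [ ]]
()([[]([])]S) ⇒ ()([[]([])]())   [S ::= ( )]

S ⇒ SS ⇒ ()S ⇒ ()(S) ⇒ ()(SS) ⇒ ()(AS) ⇒ ()([S]S) ⇒ ()([SS]S) ⇒ ()([AS]S) ⇒ ()([[]S]S) ⇒ ()([[](S)]S) ⇒ ()([[](A)]S) ⇒ ()([[]([])]S) ⇒ ()([[]([])]())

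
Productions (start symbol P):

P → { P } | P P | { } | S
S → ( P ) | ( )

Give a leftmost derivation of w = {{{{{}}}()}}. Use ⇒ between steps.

P ⇒ {P}   [P → { P }]
{P} ⇒ {{P}}   [P → { P }]
{{P}} ⇒ {{PP}}   [P → P P]
{{PP}} ⇒ {{{P}P}}   [P → { P }]
{{{P}P}} ⇒ {{{{P}}P}}   [P → { P }]
{{{{P}}P}} ⇒ {{{{{}}}P}}   [P → { }]
{{{{{}}}P}} ⇒ {{{{{}}}S}}   [P → S]
{{{{{}}}S}} ⇒ {{{{{}}}()}}   [S → ( )]

P ⇒ {P} ⇒ {{P}} ⇒ {{PP}} ⇒ {{{P}P}} ⇒ {{{{P}}P}} ⇒ {{{{{}}}P}} ⇒ {{{{{}}}S}} ⇒ {{{{{}}}()}}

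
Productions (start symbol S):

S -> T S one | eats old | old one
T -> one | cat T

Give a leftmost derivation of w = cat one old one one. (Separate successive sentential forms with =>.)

S => T S one => cat T S one => cat one S one => cat one old one one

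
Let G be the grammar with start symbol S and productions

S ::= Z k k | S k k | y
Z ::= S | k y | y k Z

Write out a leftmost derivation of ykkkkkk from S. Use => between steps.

S => Zkk => Skk => Skkkk => Skkkkkk => ykkkkkk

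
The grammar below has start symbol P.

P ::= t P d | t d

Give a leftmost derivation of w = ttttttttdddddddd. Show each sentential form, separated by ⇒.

P⇒tPd⇒ttPdd⇒tttPddd⇒ttttPdddd⇒tttttPddddd⇒ttttttPdddddd⇒tttttttPddddddd⇒ttttttttdddddddd

P ⇒ tPd   [P ::= t P d]
tPd ⇒ ttPdd   [P ::= t P d]
ttPdd ⇒ tttPddd   [P ::= t P d]
tttPddd ⇒ ttttPdddd   [P ::= t P d]
ttttPdddd ⇒ tttttPddddd   [P ::= t P d]
tttttPddddd ⇒ ttttttPdddddd   [P ::= t P d]
ttttttPdddddd ⇒ tttttttPddddddd   [P ::= t P d]
tttttttPddddddd ⇒ ttttttttdddddddd   [P ::= t d]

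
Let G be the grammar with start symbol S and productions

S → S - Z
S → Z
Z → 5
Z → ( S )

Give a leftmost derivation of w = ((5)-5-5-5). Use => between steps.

S => Z   [S → Z]
Z => (S)   [Z → ( S )]
(S) => (S-Z)   [S → S - Z]
(S-Z) => (S-Z-Z)   [S → S - Z]
(S-Z-Z) => (S-Z-Z-Z)   [S → S - Z]
(S-Z-Z-Z) => (Z-Z-Z-Z)   [S → Z]
(Z-Z-Z-Z) => ((S)-Z-Z-Z)   [Z → ( S )]
((S)-Z-Z-Z) => ((Z)-Z-Z-Z)   [S → Z]
((Z)-Z-Z-Z) => ((5)-Z-Z-Z)   [Z → 5]
((5)-Z-Z-Z) => ((5)-5-Z-Z)   [Z → 5]
((5)-5-Z-Z) => ((5)-5-5-Z)   [Z → 5]
((5)-5-5-Z) => ((5)-5-5-5)   [Z → 5]

S => Z => (S) => (S-Z) => (S-Z-Z) => (S-Z-Z-Z) => (Z-Z-Z-Z) => ((S)-Z-Z-Z) => ((Z)-Z-Z-Z) => ((5)-Z-Z-Z) => ((5)-5-Z-Z) => ((5)-5-5-Z) => ((5)-5-5-5)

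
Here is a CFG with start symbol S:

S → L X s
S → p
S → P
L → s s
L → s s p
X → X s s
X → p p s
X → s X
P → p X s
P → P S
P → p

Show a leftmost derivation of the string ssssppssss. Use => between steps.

S => LXs => ssXs => sssXs => ssssXs => ssssXsss => ssssppssss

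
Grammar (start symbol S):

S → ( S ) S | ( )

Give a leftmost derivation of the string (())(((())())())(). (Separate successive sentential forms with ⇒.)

S⇒(S)S⇒(())S⇒(())(S)S⇒(())((S)S)S⇒(())(((S)S)S)S⇒(())(((())S)S)S⇒(())(((())())S)S⇒(())(((())())())S⇒(())(((())())())()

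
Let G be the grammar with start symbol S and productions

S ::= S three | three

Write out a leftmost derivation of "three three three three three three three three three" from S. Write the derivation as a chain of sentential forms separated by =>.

S => S three   [S ::= S three]
S three => S three three   [S ::= S three]
S three three => S three three three   [S ::= S three]
S three three three => S three three three three   [S ::= S three]
S three three three three => S three three three three three   [S ::= S three]
S three three three three three => S three three three three three three   [S ::= S three]
S three three three three three three => S three three three three three three three   [S ::= S three]
S three three three three three three three => S three three three three three three three three   [S ::= S three]
S three three three three three three three three => three three three three three three three three three   [S ::= three]

S => S three => S three three => S three three three => S three three three three => S three three three three three => S three three three three three three => S three three three three three three three => S three three three three three three three three => three three three three three three three three three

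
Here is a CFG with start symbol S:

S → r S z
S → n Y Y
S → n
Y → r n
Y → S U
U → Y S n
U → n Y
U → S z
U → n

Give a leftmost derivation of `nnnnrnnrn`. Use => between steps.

S => nYY   [S → n Y Y]
nYY => nSUY   [Y → S U]
nSUY => nnYYUY   [S → n Y Y]
nnYYUY => nnSUYUY   [Y → S U]
nnSUYUY => nnnUYUY   [S → n]
nnnUYUY => nnnnYUY   [U → n]
nnnnYUY => nnnnrnUY   [Y → r n]
nnnnrnUY => nnnnrnnY   [U → n]
nnnnrnnY => nnnnrnnrn   [Y → r n]

S=>nYY=>nSUY=>nnYYUY=>nnSUYUY=>nnnUYUY=>nnnnYUY=>nnnnrnUY=>nnnnrnnY=>nnnnrnnrn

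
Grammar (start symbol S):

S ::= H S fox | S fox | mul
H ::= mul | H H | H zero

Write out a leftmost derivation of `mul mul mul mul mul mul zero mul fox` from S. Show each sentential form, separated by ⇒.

S ⇒ H S fox   [S ::= H S fox]
H S fox ⇒ H zero S fox   [H ::= H zero]
H zero S fox ⇒ H H zero S fox   [H ::= H H]
H H zero S fox ⇒ mul H zero S fox   [H ::= mul]
mul H zero S fox ⇒ mul H H zero S fox   [H ::= H H]
mul H H zero S fox ⇒ mul H H H zero S fox   [H ::= H H]
mul H H H zero S fox ⇒ mul H H H H zero S fox   [H ::= H H]
mul H H H H zero S fox ⇒ mul H H H H H zero S fox   [H ::= H H]
mul H H H H H zero S fox ⇒ mul mul H H H H zero S fox   [H ::= mul]
mul mul H H H H zero S fox ⇒ mul mul mul H H H zero S fox   [H ::= mul]
mul mul mul H H H zero S fox ⇒ mul mul mul mul H H zero S fox   [H ::= mul]
mul mul mul mul H H zero S fox ⇒ mul mul mul mul mul H zero S fox   [H ::= mul]
mul mul mul mul mul H zero S fox ⇒ mul mul mul mul mul mul zero S fox   [H ::= mul]
mul mul mul mul mul mul zero S fox ⇒ mul mul mul mul mul mul zero mul fox   [S ::= mul]

S ⇒ H S fox ⇒ H zero S fox ⇒ H H zero S fox ⇒ mul H zero S fox ⇒ mul H H zero S fox ⇒ mul H H H zero S fox ⇒ mul H H H H zero S fox ⇒ mul H H H H H zero S fox ⇒ mul mul H H H H zero S fox ⇒ mul mul mul H H H zero S fox ⇒ mul mul mul mul H H zero S fox ⇒ mul mul mul mul mul H zero S fox ⇒ mul mul mul mul mul mul zero S fox ⇒ mul mul mul mul mul mul zero mul fox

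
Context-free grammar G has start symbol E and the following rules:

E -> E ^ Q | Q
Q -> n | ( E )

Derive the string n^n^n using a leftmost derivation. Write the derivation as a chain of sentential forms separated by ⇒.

E ⇒ E^Q ⇒ E^Q^Q ⇒ Q^Q^Q ⇒ n^Q^Q ⇒ n^n^Q ⇒ n^n^n

E ⇒ E^Q   [E -> E ^ Q]
E^Q ⇒ E^Q^Q   [E -> E ^ Q]
E^Q^Q ⇒ Q^Q^Q   [E -> Q]
Q^Q^Q ⇒ n^Q^Q   [Q -> n]
n^Q^Q ⇒ n^n^Q   [Q -> n]
n^n^Q ⇒ n^n^n   [Q -> n]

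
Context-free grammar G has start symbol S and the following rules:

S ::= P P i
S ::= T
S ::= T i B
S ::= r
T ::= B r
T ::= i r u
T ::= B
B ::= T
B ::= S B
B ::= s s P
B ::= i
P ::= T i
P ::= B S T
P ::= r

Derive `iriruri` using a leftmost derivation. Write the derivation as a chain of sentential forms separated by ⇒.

S ⇒ PPi ⇒ BSTPi ⇒ iSTPi ⇒ irTPi ⇒ iriruPi ⇒ iriruri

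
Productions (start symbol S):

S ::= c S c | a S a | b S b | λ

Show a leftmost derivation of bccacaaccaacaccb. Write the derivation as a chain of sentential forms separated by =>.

S => bSb => bcScb => bccSccb => bccaSaccb => bccacScaccb => bccacaSacaccb => bccacaaSaacaccb => bccacaacScaacaccb => bccacaaccaacaccb

S => bSb   [S ::= b S b]
bSb => bcScb   [S ::= c S c]
bcScb => bccSccb   [S ::= c S c]
bccSccb => bccaSaccb   [S ::= a S a]
bccaSaccb => bccacScaccb   [S ::= c S c]
bccacScaccb => bccacaSacaccb   [S ::= a S a]
bccacaSacaccb => bccacaaSaacaccb   [S ::= a S a]
bccacaaSaacaccb => bccacaacScaacaccb   [S ::= c S c]
bccacaacScaacaccb => bccacaaccaacaccb   [S ::= λ]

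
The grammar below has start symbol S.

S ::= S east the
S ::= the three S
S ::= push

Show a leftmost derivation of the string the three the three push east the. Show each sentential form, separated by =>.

S => S east the => the three S east the => the three the three S east the => the three the three push east the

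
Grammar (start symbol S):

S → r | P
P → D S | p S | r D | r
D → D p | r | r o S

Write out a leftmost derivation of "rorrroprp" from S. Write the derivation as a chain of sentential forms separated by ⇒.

S ⇒ P ⇒ DS ⇒ roSS ⇒ rorS ⇒ rorP ⇒ rorrD ⇒ rorrDp ⇒ rorrroSp ⇒ rorrroPp ⇒ rorrropSp ⇒ rorrroprp

S ⇒ P   [S → P]
P ⇒ DS   [P → D S]
DS ⇒ roSS   [D → r o S]
roSS ⇒ rorS   [S → r]
rorS ⇒ rorP   [S → P]
rorP ⇒ rorrD   [P → r D]
rorrD ⇒ rorrDp   [D → D p]
rorrDp ⇒ rorrroSp   [D → r o S]
rorrroSp ⇒ rorrroPp   [S → P]
rorrroPp ⇒ rorrropSp   [P → p S]
rorrropSp ⇒ rorrroprp   [S → r]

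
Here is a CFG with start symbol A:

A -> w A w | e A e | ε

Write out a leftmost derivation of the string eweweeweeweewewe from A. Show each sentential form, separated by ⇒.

A ⇒ eAe   [A -> e A e]
eAe ⇒ ewAwe   [A -> w A w]
ewAwe ⇒ eweAewe   [A -> e A e]
eweAewe ⇒ ewewAwewe   [A -> w A w]
ewewAwewe ⇒ eweweAewewe   [A -> e A e]
eweweAewewe ⇒ eweweeAeewewe   [A -> e A e]
eweweeAeewewe ⇒ eweweewAweewewe   [A -> w A w]
eweweewAweewewe ⇒ eweweeweAeweewewe   [A -> e A e]
eweweeweAeweewewe ⇒ eweweeweeweewewe   [A -> ε]

A ⇒ eAe ⇒ ewAwe ⇒ eweAewe ⇒ ewewAwewe ⇒ eweweAewewe ⇒ eweweeAeewewe ⇒ eweweewAweewewe ⇒ eweweeweAeweewewe ⇒ eweweeweeweewewe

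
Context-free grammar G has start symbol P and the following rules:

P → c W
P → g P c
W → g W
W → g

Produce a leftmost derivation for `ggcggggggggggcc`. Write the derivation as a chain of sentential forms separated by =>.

P => gPc => ggPcc => ggcWcc => ggcgWcc => ggcggWcc => ggcgggWcc => ggcggggWcc => ggcgggggWcc => ggcggggggWcc => ggcgggggggWcc => ggcggggggggWcc => ggcgggggggggWcc => ggcggggggggggcc

P => gPc   [P → g P c]
gPc => ggPcc   [P → g P c]
ggPcc => ggcWcc   [P → c W]
ggcWcc => ggcgWcc   [W → g W]
ggcgWcc => ggcggWcc   [W → g W]
ggcggWcc => ggcgggWcc   [W → g W]
ggcgggWcc => ggcggggWcc   [W → g W]
ggcggggWcc => ggcgggggWcc   [W → g W]
ggcgggggWcc => ggcggggggWcc   [W → g W]
ggcggggggWcc => ggcgggggggWcc   [W → g W]
ggcgggggggWcc => ggcggggggggWcc   [W → g W]
ggcggggggggWcc => ggcgggggggggWcc   [W → g W]
ggcgggggggggWcc => ggcggggggggggcc   [W → g]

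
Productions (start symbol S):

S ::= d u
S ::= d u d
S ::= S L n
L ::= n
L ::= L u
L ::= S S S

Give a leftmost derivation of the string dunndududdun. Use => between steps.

S => SLn => SLnLn => duLnLn => dunnLn => dunnSSSn => dunnduSSn => dunndududSn => dunndududdun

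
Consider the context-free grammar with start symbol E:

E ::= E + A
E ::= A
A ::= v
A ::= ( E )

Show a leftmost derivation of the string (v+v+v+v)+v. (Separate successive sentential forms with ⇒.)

E ⇒ E+A   [E ::= E + A]
E+A ⇒ A+A   [E ::= A]
A+A ⇒ (E)+A   [A ::= ( E )]
(E)+A ⇒ (E+A)+A   [E ::= E + A]
(E+A)+A ⇒ (E+A+A)+A   [E ::= E + A]
(E+A+A)+A ⇒ (E+A+A+A)+A   [E ::= E + A]
(E+A+A+A)+A ⇒ (A+A+A+A)+A   [E ::= A]
(A+A+A+A)+A ⇒ (v+A+A+A)+A   [A ::= v]
(v+A+A+A)+A ⇒ (v+v+A+A)+A   [A ::= v]
(v+v+A+A)+A ⇒ (v+v+v+A)+A   [A ::= v]
(v+v+v+A)+A ⇒ (v+v+v+v)+A   [A ::= v]
(v+v+v+v)+A ⇒ (v+v+v+v)+v   [A ::= v]

E⇒E+A⇒A+A⇒(E)+A⇒(E+A)+A⇒(E+A+A)+A⇒(E+A+A+A)+A⇒(A+A+A+A)+A⇒(v+A+A+A)+A⇒(v+v+A+A)+A⇒(v+v+v+A)+A⇒(v+v+v+v)+A⇒(v+v+v+v)+v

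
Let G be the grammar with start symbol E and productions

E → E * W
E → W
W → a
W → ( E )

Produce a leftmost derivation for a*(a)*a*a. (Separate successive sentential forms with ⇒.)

E ⇒ E*W ⇒ E*W*W ⇒ E*W*W*W ⇒ W*W*W*W ⇒ a*W*W*W ⇒ a*(E)*W*W ⇒ a*(W)*W*W ⇒ a*(a)*W*W ⇒ a*(a)*a*W ⇒ a*(a)*a*a

E ⇒ E*W   [E → E * W]
E*W ⇒ E*W*W   [E → E * W]
E*W*W ⇒ E*W*W*W   [E → E * W]
E*W*W*W ⇒ W*W*W*W   [E → W]
W*W*W*W ⇒ a*W*W*W   [W → a]
a*W*W*W ⇒ a*(E)*W*W   [W → ( E )]
a*(E)*W*W ⇒ a*(W)*W*W   [E → W]
a*(W)*W*W ⇒ a*(a)*W*W   [W → a]
a*(a)*W*W ⇒ a*(a)*a*W   [W → a]
a*(a)*a*W ⇒ a*(a)*a*a   [W → a]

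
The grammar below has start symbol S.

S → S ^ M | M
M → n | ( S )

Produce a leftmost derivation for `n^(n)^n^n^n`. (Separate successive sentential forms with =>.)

S => S^M => S^M^M => S^M^M^M => S^M^M^M^M => M^M^M^M^M => n^M^M^M^M => n^(S)^M^M^M => n^(M)^M^M^M => n^(n)^M^M^M => n^(n)^n^M^M => n^(n)^n^n^M => n^(n)^n^n^n

S => S^M   [S → S ^ M]
S^M => S^M^M   [S → S ^ M]
S^M^M => S^M^M^M   [S → S ^ M]
S^M^M^M => S^M^M^M^M   [S → S ^ M]
S^M^M^M^M => M^M^M^M^M   [S → M]
M^M^M^M^M => n^M^M^M^M   [M → n]
n^M^M^M^M => n^(S)^M^M^M   [M → ( S )]
n^(S)^M^M^M => n^(M)^M^M^M   [S → M]
n^(M)^M^M^M => n^(n)^M^M^M   [M → n]
n^(n)^M^M^M => n^(n)^n^M^M   [M → n]
n^(n)^n^M^M => n^(n)^n^n^M   [M → n]
n^(n)^n^n^M => n^(n)^n^n^n   [M → n]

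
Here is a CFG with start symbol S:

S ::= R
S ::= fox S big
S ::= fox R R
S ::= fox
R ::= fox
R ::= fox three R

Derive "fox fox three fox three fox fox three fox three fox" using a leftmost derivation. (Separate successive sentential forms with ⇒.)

S ⇒ fox R R   [S ::= fox R R]
fox R R ⇒ fox fox three R R   [R ::= fox three R]
fox fox three R R ⇒ fox fox three fox three R R   [R ::= fox three R]
fox fox three fox three R R ⇒ fox fox three fox three fox R   [R ::= fox]
fox fox three fox three fox R ⇒ fox fox three fox three fox fox three R   [R ::= fox three R]
fox fox three fox three fox fox three R ⇒ fox fox three fox three fox fox three fox three R   [R ::= fox three R]
fox fox three fox three fox fox three fox three R ⇒ fox fox three fox three fox fox three fox three fox   [R ::= fox]

S ⇒ fox R R ⇒ fox fox three R R ⇒ fox fox three fox three R R ⇒ fox fox three fox three fox R ⇒ fox fox three fox three fox fox three R ⇒ fox fox three fox three fox fox three fox three R ⇒ fox fox three fox three fox fox three fox three fox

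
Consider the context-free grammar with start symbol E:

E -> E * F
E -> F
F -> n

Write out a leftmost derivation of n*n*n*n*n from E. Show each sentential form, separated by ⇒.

E⇒E*F⇒E*F*F⇒E*F*F*F⇒E*F*F*F*F⇒F*F*F*F*F⇒n*F*F*F*F⇒n*n*F*F*F⇒n*n*n*F*F⇒n*n*n*n*F⇒n*n*n*n*n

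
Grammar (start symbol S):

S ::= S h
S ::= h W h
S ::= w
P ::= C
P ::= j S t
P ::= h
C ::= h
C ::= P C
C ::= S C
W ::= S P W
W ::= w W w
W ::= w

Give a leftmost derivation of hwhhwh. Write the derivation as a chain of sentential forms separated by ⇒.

S ⇒ hWh   [S ::= h W h]
hWh ⇒ hSPWh   [W ::= S P W]
hSPWh ⇒ hShPWh   [S ::= S h]
hShPWh ⇒ hwhPWh   [S ::= w]
hwhPWh ⇒ hwhhWh   [P ::= h]
hwhhWh ⇒ hwhhwh   [W ::= w]

S ⇒ hWh ⇒ hSPWh ⇒ hShPWh ⇒ hwhPWh ⇒ hwhhWh ⇒ hwhhwh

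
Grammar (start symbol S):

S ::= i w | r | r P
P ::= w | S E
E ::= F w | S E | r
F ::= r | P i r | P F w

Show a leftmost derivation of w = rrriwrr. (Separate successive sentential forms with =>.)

S=>rP=>rSE=>rrE=>rrSE=>rrrPE=>rrrSEE=>rrriwEE=>rrriwrE=>rrriwrr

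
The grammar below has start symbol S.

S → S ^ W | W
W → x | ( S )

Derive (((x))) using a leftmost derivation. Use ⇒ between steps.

S ⇒ W ⇒ (S) ⇒ (W) ⇒ ((S)) ⇒ ((W)) ⇒ (((S))) ⇒ (((W))) ⇒ (((x)))

S ⇒ W   [S → W]
W ⇒ (S)   [W → ( S )]
(S) ⇒ (W)   [S → W]
(W) ⇒ ((S))   [W → ( S )]
((S)) ⇒ ((W))   [S → W]
((W)) ⇒ (((S)))   [W → ( S )]
(((S))) ⇒ (((W)))   [S → W]
(((W))) ⇒ (((x)))   [W → x]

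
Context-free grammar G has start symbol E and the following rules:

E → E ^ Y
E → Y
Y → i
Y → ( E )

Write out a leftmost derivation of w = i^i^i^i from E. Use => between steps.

E => E^Y   [E → E ^ Y]
E^Y => E^Y^Y   [E → E ^ Y]
E^Y^Y => E^Y^Y^Y   [E → E ^ Y]
E^Y^Y^Y => Y^Y^Y^Y   [E → Y]
Y^Y^Y^Y => i^Y^Y^Y   [Y → i]
i^Y^Y^Y => i^i^Y^Y   [Y → i]
i^i^Y^Y => i^i^i^Y   [Y → i]
i^i^i^Y => i^i^i^i   [Y → i]

E => E^Y => E^Y^Y => E^Y^Y^Y => Y^Y^Y^Y => i^Y^Y^Y => i^i^Y^Y => i^i^i^Y => i^i^i^i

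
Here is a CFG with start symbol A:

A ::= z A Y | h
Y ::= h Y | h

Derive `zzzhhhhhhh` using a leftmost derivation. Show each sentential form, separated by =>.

A => zAY => zzAYY => zzzAYYY => zzzhYYY => zzzhhYYY => zzzhhhYYY => zzzhhhhYY => zzzhhhhhY => zzzhhhhhhY => zzzhhhhhhh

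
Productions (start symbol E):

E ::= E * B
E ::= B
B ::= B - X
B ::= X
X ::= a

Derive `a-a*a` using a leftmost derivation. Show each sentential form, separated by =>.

E=>E*B=>B*B=>B-X*B=>X-X*B=>a-X*B=>a-a*B=>a-a*X=>a-a*a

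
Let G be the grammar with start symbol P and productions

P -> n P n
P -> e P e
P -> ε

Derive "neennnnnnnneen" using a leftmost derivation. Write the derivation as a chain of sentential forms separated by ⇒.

P ⇒ nPn ⇒ nePen ⇒ neePeen ⇒ neenPneen ⇒ neennPnneen ⇒ neennnPnnneen ⇒ neennnnPnnnneen ⇒ neennnnnnnneen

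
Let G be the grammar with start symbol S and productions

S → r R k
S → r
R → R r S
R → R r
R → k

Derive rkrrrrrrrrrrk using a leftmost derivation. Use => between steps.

S=>rRk=>rRrk=>rRrSrk=>rRrSrSrk=>rRrrSrSrk=>rRrSrrSrSrk=>rRrSrSrrSrSrk=>rkrSrSrrSrSrk=>rkrrrSrrSrSrk=>rkrrrrrrSrSrk=>rkrrrrrrrrSrk=>rkrrrrrrrrrrk

S => rRk   [S → r R k]
rRk => rRrk   [R → R r]
rRrk => rRrSrk   [R → R r S]
rRrSrk => rRrSrSrk   [R → R r S]
rRrSrSrk => rRrrSrSrk   [R → R r]
rRrrSrSrk => rRrSrrSrSrk   [R → R r S]
rRrSrrSrSrk => rRrSrSrrSrSrk   [R → R r S]
rRrSrSrrSrSrk => rkrSrSrrSrSrk   [R → k]
rkrSrSrrSrSrk => rkrrrSrrSrSrk   [S → r]
rkrrrSrrSrSrk => rkrrrrrrSrSrk   [S → r]
rkrrrrrrSrSrk => rkrrrrrrrrSrk   [S → r]
rkrrrrrrrrSrk => rkrrrrrrrrrrk   [S → r]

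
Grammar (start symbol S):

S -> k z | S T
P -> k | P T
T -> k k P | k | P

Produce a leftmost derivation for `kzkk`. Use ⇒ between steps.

S ⇒ ST ⇒ STT ⇒ kzTT ⇒ kzPT ⇒ kzkT ⇒ kzkk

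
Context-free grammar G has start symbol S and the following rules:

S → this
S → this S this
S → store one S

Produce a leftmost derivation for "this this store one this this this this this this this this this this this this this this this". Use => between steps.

S => this S this => this this S this this => this this store one S this this => this this store one this S this this this => this this store one this this S this this this this => this this store one this this this S this this this this this => this this store one this this this this S this this this this this this => this this store one this this this this this S this this this this this this this => this this store one this this this this this this S this this this this this this this this => this this store one this this this this this this this this this this this this this this this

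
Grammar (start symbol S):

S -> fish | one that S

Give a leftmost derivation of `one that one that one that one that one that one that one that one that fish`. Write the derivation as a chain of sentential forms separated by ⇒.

S ⇒ one that S   [S -> one that S]
one that S ⇒ one that one that S   [S -> one that S]
one that one that S ⇒ one that one that one that S   [S -> one that S]
one that one that one that S ⇒ one that one that one that one that S   [S -> one that S]
one that one that one that one that S ⇒ one that one that one that one that one that S   [S -> one that S]
one that one that one that one that one that S ⇒ one that one that one that one that one that one that S   [S -> one that S]
one that one that one that one that one that one that S ⇒ one that one that one that one that one that one that one that S   [S -> one that S]
one that one that one that one that one that one that one that S ⇒ one that one that one that one that one that one that one that one that S   [S -> one that S]
one that one that one that one that one that one that one that one that S ⇒ one that one that one that one that one that one that one that one that fish   [S -> fish]

S ⇒ one that S ⇒ one that one that S ⇒ one that one that one that S ⇒ one that one that one that one that S ⇒ one that one that one that one that one that S ⇒ one that one that one that one that one that one that S ⇒ one that one that one that one that one that one that one that S ⇒ one that one that one that one that one that one that one that one that S ⇒ one that one that one that one that one that one that one that one that fish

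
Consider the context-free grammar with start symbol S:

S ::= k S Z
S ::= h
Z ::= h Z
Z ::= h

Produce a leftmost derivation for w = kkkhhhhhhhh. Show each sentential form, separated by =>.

S => kSZ   [S ::= k S Z]
kSZ => kkSZZ   [S ::= k S Z]
kkSZZ => kkkSZZZ   [S ::= k S Z]
kkkSZZZ => kkkhZZZ   [S ::= h]
kkkhZZZ => kkkhhZZ   [Z ::= h]
kkkhhZZ => kkkhhhZZ   [Z ::= h Z]
kkkhhhZZ => kkkhhhhZZ   [Z ::= h Z]
kkkhhhhZZ => kkkhhhhhZ   [Z ::= h]
kkkhhhhhZ => kkkhhhhhhZ   [Z ::= h Z]
kkkhhhhhhZ => kkkhhhhhhhZ   [Z ::= h Z]
kkkhhhhhhhZ => kkkhhhhhhhh   [Z ::= h]

S => kSZ => kkSZZ => kkkSZZZ => kkkhZZZ => kkkhhZZ => kkkhhhZZ => kkkhhhhZZ => kkkhhhhhZ => kkkhhhhhhZ => kkkhhhhhhhZ => kkkhhhhhhhh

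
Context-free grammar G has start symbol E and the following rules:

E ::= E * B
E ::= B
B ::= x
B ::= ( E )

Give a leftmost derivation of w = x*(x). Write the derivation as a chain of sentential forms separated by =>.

E => E*B   [E ::= E * B]
E*B => B*B   [E ::= B]
B*B => x*B   [B ::= x]
x*B => x*(E)   [B ::= ( E )]
x*(E) => x*(B)   [E ::= B]
x*(B) => x*(x)   [B ::= x]

E => E*B => B*B => x*B => x*(E) => x*(B) => x*(x)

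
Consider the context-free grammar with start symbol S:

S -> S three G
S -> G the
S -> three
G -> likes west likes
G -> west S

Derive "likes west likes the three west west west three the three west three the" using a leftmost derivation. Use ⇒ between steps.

S ⇒ S three G ⇒ G the three G ⇒ likes west likes the three G ⇒ likes west likes the three west S ⇒ likes west likes the three west G the ⇒ likes west likes the three west west S the ⇒ likes west likes the three west west S three G the ⇒ likes west likes the three west west G the three G the ⇒ likes west likes the three west west west S the three G the ⇒ likes west likes the three west west west three the three G the ⇒ likes west likes the three west west west three the three west S the ⇒ likes west likes the three west west west three the three west three the

S ⇒ S three G   [S -> S three G]
S three G ⇒ G the three G   [S -> G the]
G the three G ⇒ likes west likes the three G   [G -> likes west likes]
likes west likes the three G ⇒ likes west likes the three west S   [G -> west S]
likes west likes the three west S ⇒ likes west likes the three west G the   [S -> G the]
likes west likes the three west G the ⇒ likes west likes the three west west S the   [G -> west S]
likes west likes the three west west S the ⇒ likes west likes the three west west S three G the   [S -> S three G]
likes west likes the three west west S three G the ⇒ likes west likes the three west west G the three G the   [S -> G the]
likes west likes the three west west G the three G the ⇒ likes west likes the three west west west S the three G the   [G -> west S]
likes west likes the three west west west S the three G the ⇒ likes west likes the three west west west three the three G the   [S -> three]
likes west likes the three west west west three the three G the ⇒ likes west likes the three west west west three the three west S the   [G -> west S]
likes west likes the three west west west three the three west S the ⇒ likes west likes the three west west west three the three west three the   [S -> three]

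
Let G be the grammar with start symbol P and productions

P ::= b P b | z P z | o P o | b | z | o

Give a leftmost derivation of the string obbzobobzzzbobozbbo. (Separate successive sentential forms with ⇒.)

P ⇒ oPo ⇒ obPbo ⇒ obbPbbo ⇒ obbzPzbbo ⇒ obbzoPozbbo ⇒ obbzobPbozbbo ⇒ obbzoboPobozbbo ⇒ obbzobobPbobozbbo ⇒ obbzobobzPzbobozbbo ⇒ obbzobobzzzbobozbbo

P ⇒ oPo   [P ::= o P o]
oPo ⇒ obPbo   [P ::= b P b]
obPbo ⇒ obbPbbo   [P ::= b P b]
obbPbbo ⇒ obbzPzbbo   [P ::= z P z]
obbzPzbbo ⇒ obbzoPozbbo   [P ::= o P o]
obbzoPozbbo ⇒ obbzobPbozbbo   [P ::= b P b]
obbzobPbozbbo ⇒ obbzoboPobozbbo   [P ::= o P o]
obbzoboPobozbbo ⇒ obbzobobPbobozbbo   [P ::= b P b]
obbzobobPbobozbbo ⇒ obbzobobzPzbobozbbo   [P ::= z P z]
obbzobobzPzbobozbbo ⇒ obbzobobzzzbobozbbo   [P ::= z]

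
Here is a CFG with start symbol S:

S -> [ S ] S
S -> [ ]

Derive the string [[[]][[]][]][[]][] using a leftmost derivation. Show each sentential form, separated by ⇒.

S⇒[S]S⇒[[S]S]S⇒[[[]]S]S⇒[[[]][S]S]S⇒[[[]][[]]S]S⇒[[[]][[]][]]S⇒[[[]][[]][]][S]S⇒[[[]][[]][]][[]]S⇒[[[]][[]][]][[]][]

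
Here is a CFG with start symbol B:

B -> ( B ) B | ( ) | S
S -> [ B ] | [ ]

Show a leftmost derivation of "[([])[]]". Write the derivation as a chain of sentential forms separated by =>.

B => S => [B] => [(B)B] => [(S)B] => [([])B] => [([])S] => [([])[]]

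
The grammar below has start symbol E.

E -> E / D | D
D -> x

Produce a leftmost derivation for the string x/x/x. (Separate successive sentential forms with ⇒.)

E ⇒ E/D   [E -> E / D]
E/D ⇒ E/D/D   [E -> E / D]
E/D/D ⇒ D/D/D   [E -> D]
D/D/D ⇒ x/D/D   [D -> x]
x/D/D ⇒ x/x/D   [D -> x]
x/x/D ⇒ x/x/x   [D -> x]

E⇒E/D⇒E/D/D⇒D/D/D⇒x/D/D⇒x/x/D⇒x/x/x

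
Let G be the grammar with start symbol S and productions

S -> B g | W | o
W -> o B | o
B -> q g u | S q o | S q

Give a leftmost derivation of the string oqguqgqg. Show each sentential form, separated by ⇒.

S ⇒ Bg   [S -> B g]
Bg ⇒ Sqg   [B -> S q]
Sqg ⇒ Bgqg   [S -> B g]
Bgqg ⇒ Sqgqg   [B -> S q]
Sqgqg ⇒ Wqgqg   [S -> W]
Wqgqg ⇒ oBqgqg   [W -> o B]
oBqgqg ⇒ oqguqgqg   [B -> q g u]

S ⇒ Bg ⇒ Sqg ⇒ Bgqg ⇒ Sqgqg ⇒ Wqgqg ⇒ oBqgqg ⇒ oqguqgqg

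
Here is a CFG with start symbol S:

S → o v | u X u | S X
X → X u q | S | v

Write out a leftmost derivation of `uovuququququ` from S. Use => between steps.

S=>uXu=>uXuqu=>uXuququ=>uXuquququ=>uXuququququ=>uSuququququ=>uovuququququ

S => uXu   [S → u X u]
uXu => uXuqu   [X → X u q]
uXuqu => uXuququ   [X → X u q]
uXuququ => uXuquququ   [X → X u q]
uXuquququ => uXuququququ   [X → X u q]
uXuququququ => uSuququququ   [X → S]
uSuququququ => uovuququququ   [S → o v]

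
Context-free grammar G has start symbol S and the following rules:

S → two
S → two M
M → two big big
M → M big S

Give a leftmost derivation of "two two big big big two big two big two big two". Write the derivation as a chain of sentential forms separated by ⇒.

S ⇒ two M ⇒ two M big S ⇒ two M big S big S ⇒ two M big S big S big S ⇒ two M big S big S big S big S ⇒ two two big big big S big S big S big S ⇒ two two big big big two big S big S big S ⇒ two two big big big two big two big S big S ⇒ two two big big big two big two big two big S ⇒ two two big big big two big two big two big two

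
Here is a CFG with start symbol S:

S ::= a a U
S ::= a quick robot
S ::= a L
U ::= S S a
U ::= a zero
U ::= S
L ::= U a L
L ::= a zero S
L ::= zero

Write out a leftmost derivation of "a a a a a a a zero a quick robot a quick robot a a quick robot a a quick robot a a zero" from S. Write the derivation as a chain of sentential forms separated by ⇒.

S ⇒ a L   [S ::= a L]
a L ⇒ a U a L   [L ::= U a L]
a U a L ⇒ a S S a a L   [U ::= S S a]
a S S a a L ⇒ a a a U S a a L   [S ::= a a U]
a a a U S a a L ⇒ a a a S S a S a a L   [U ::= S S a]
a a a S S a S a a L ⇒ a a a a a U S a S a a L   [S ::= a a U]
a a a a a U S a S a a L ⇒ a a a a a S S a S a S a a L   [U ::= S S a]
a a a a a S S a S a S a a L ⇒ a a a a a a L S a S a S a a L   [S ::= a L]
a a a a a a L S a S a S a a L ⇒ a a a a a a a zero S S a S a S a a L   [L ::= a zero S]
a a a a a a a zero S S a S a S a a L ⇒ a a a a a a a zero a quick robot S a S a S a a L   [S ::= a quick robot]
a a a a a a a zero a quick robot S a S a S a a L ⇒ a a a a a a a zero a quick robot a quick robot a S a S a a L   [S ::= a quick robot]
a a a a a a a zero a quick robot a quick robot a S a S a a L ⇒ a a a a a a a zero a quick robot a quick robot a a quick robot a S a a L   [S ::= a quick robot]
a a a a a a a zero a quick robot a quick robot a a quick robot a S a a L ⇒ a a a a a a a zero a quick robot a quick robot a a quick robot a a quick robot a a L   [S ::= a quick robot]
a a a a a a a zero a quick robot a quick robot a a quick robot a a quick robot a a L ⇒ a a a a a a a zero a quick robot a quick robot a a quick robot a a quick robot a a zero   [L ::= zero]

S ⇒ a L ⇒ a U a L ⇒ a S S a a L ⇒ a a a U S a a L ⇒ a a a S S a S a a L ⇒ a a a a a U S a S a a L ⇒ a a a a a S S a S a S a a L ⇒ a a a a a a L S a S a S a a L ⇒ a a a a a a a zero S S a S a S a a L ⇒ a a a a a a a zero a quick robot S a S a S a a L ⇒ a a a a a a a zero a quick robot a quick robot a S a S a a L ⇒ a a a a a a a zero a quick robot a quick robot a a quick robot a S a a L ⇒ a a a a a a a zero a quick robot a quick robot a a quick robot a a quick robot a a L ⇒ a a a a a a a zero a quick robot a quick robot a a quick robot a a quick robot a a zero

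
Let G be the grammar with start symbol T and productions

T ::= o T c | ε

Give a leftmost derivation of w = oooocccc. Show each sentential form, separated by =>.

T => oTc   [T ::= o T c]
oTc => ooTcc   [T ::= o T c]
ooTcc => oooTccc   [T ::= o T c]
oooTccc => ooooTcccc   [T ::= o T c]
ooooTcccc => oooocccc   [T ::= ε]

T => oTc => ooTcc => oooTccc => ooooTcccc => oooocccc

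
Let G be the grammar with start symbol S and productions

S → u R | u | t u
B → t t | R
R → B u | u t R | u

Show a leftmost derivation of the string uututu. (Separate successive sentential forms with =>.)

S => uR   [S → u R]
uR => uutR   [R → u t R]
uutR => uututR   [R → u t R]
uututR => uututu   [R → u]

S => uR => uutR => uututR => uututu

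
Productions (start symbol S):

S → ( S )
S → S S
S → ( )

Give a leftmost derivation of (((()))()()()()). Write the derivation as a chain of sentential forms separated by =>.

S=>(S)=>(SS)=>(SSS)=>(SSSS)=>((S)SSS)=>(((S))SSS)=>(((()))SSS)=>(((()))SSSS)=>(((()))()SSS)=>(((()))()()SS)=>(((()))()()()S)=>(((()))()()()())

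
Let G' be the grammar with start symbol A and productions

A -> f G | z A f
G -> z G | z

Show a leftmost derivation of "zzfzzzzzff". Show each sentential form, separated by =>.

A => zAf   [A -> z A f]
zAf => zzAff   [A -> z A f]
zzAff => zzfGff   [A -> f G]
zzfGff => zzfzGff   [G -> z G]
zzfzGff => zzfzzGff   [G -> z G]
zzfzzGff => zzfzzzGff   [G -> z G]
zzfzzzGff => zzfzzzzGff   [G -> z G]
zzfzzzzGff => zzfzzzzzff   [G -> z]

A => zAf => zzAff => zzfGff => zzfzGff => zzfzzGff => zzfzzzGff => zzfzzzzGff => zzfzzzzzff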